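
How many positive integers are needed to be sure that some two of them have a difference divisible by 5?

6

Two integers differ by a multiple of 5 exactly when they share a remainder mod 5.
There are 5 residue classes mod 5, so 5 integers can all lie in distinct classes.
One more integer must repeat a residue, giving a difference divisible by 5. So n = 5 + 1 = 6.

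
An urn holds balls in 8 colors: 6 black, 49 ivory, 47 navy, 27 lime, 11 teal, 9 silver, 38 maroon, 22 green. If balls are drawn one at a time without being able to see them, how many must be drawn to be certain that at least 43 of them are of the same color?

198

In the worst case we take at most 42 of each color, but all 6 black, all 27 lime, all 11 teal, all 9 silver, all 38 maroon, and all 22 green (fewer than 42), giving 6 + 42 + 42 + 27 + 11 + 9 + 38 + 22 = 197.
One more ball then forces some color to 43, so 197 + 1 = 198.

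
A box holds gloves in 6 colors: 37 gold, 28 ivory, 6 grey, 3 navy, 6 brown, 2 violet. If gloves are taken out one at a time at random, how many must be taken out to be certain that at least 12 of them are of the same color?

40

Treat the 6 colors as pigeonholes.
In the worst case we take at most 11 of each color, but all 6 grey, all 3 navy, all 6 brown, and all 2 violet (fewer than 11), giving 11 + 11 + 6 + 3 + 6 + 2 = 39.
One more glove then forces some color to 12, so 39 + 1 = 40.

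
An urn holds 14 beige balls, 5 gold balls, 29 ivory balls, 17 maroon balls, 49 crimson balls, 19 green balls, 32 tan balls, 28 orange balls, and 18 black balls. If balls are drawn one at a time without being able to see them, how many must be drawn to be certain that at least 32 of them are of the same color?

193

In the worst case we take at most 31 of each color, but all 14 beige, all 5 gold, all 29 ivory, all 17 maroon, all 19 green, all 28 orange, and all 18 black (fewer than 31), giving 14 + 5 + 29 + 17 + 31 + 19 + 31 + 28 + 18 = 192.
One more ball then forces some color to 32, so 192 + 1 = 193.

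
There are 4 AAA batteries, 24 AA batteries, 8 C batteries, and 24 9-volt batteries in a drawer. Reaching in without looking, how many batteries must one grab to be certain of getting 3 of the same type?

The worst case takes 2 batteries of each type without reaching 3 of any: 4 × 2 = 8.
The next battery must bring some type to 3, so 8 + 1 = 9.

9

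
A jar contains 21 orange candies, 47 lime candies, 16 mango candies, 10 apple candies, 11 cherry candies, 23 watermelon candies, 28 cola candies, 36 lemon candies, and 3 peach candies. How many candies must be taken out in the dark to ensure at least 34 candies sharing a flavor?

179

In the worst case we take at most 33 of each flavor, but all 21 orange, all 16 mango, all 10 apple, all 11 cherry, all 23 watermelon, all 28 cola, and all 3 peach (fewer than 33), giving 21 + 33 + 16 + 10 + 11 + 23 + 28 + 33 + 3 = 178.
One more candy then forces some flavor to 34, so 178 + 1 = 179.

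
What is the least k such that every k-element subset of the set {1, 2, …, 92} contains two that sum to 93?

Partition {1, …, 92} into 46 pairs: {1,92}, {2,91}, …, {46,47}.
Choosing 46 integers — say the integers 1 through 46 — takes one from each pair and avoids the property.
Choosing 47 forces two into the same pair by pigeonhole, and those sum to 93. So 47.

47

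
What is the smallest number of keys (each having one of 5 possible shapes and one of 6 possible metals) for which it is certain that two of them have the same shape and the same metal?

31

There are 5 × 6 = 30 (shape, metal) combinations acting as pigeonholes.
With 30 keys we could place one in each, avoiding any repeat.
One more forces some (shape, metal) pair to hold 2, so 30 + 1 = 31.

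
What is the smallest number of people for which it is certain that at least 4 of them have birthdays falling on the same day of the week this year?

There are 7 days of the week acting as pigeonholes.
With 7 × 3 = 21 people we could place exactly 3 in each, with no class reaching 4.
One more forces some class to hold 4, so 21 + 1 = 22.

22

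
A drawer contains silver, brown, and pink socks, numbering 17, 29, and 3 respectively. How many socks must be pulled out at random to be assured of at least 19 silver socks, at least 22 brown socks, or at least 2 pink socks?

40

Each of the 3 colors has its own threshold; avoid all of them simultaneously.
The worst case stops just short of every target: all 17 silver, 21 brown, 1 pink — 17 + 21 + 1 = 39 socks.
One more sock must push some color to its target, so 39 + 1 = 40.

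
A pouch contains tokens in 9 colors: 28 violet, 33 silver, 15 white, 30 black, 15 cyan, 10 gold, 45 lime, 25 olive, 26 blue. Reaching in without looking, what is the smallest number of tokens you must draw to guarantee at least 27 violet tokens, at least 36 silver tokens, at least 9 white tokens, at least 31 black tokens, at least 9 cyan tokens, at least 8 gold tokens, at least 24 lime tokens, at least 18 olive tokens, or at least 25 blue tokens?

177

The worst case stops just short of every target: 26 violet, all 33 silver, 8 white, 30 black, 8 cyan, 7 gold, 23 lime, 17 olive, 24 blue — 26 + 33 + 8 + 30 + 8 + 7 + 23 + 17 + 24 = 176 tokens.
One more token must push some color to its target, so 176 + 1 = 177.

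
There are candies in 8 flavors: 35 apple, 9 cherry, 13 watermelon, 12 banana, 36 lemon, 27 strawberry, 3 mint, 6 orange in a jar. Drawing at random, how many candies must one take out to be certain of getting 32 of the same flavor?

133

In the worst case we take at most 31 of each flavor, but all 9 cherry, all 13 watermelon, all 12 banana, all 27 strawberry, all 3 mint, and all 6 orange (fewer than 31), giving 31 + 9 + 13 + 12 + 31 + 27 + 3 + 6 = 132.
One more candy then forces some flavor to 32, so 132 + 1 = 133.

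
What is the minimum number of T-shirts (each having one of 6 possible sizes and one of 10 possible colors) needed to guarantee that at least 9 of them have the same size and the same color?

There are 6 × 10 = 60 (size, color) combinations acting as pigeonholes.
With 60 × 8 = 480 T-shirts we could place exactly 8 in each, with no (size, color) pair reaching 9.
One more forces some (size, color) pair to hold 9, so 480 + 1 = 481.

481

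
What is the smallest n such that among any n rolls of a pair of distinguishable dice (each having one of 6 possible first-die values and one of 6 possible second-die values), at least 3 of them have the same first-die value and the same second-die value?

73

There are 6 × 6 = 36 (first-die value, second-die value) combinations acting as pigeonholes.
With 36 × 2 = 72 rolls of a pair of distinguishable dice we could place exactly 2 in each, with no (first-die value, second-die value) pair reaching 3.
One more forces some (first-die value, second-die value) pair to hold 3, so 72 + 1 = 73.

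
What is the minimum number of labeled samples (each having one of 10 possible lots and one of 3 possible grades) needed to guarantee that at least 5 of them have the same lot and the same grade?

There are 10 × 3 = 30 (lot, grade) combinations acting as pigeonholes.
With 30 × 4 = 120 labeled samples we could place exactly 4 in each, with no (lot, grade) pair reaching 5.
One more forces some (lot, grade) pair to hold 5, so 120 + 1 = 121.

121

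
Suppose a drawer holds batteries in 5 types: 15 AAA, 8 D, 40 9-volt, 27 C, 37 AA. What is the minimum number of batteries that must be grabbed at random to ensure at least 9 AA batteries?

99

The worst case draws every non-AA battery first: 15 + 8 + 40 + 27 = 90.
The next 9 draws are then forced to be AA, giving 90 + 9 = 99.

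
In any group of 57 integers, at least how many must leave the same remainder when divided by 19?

The 57 integers fall into 19 residue classes modulo 19.
If each of the 19 residue classes modulo 19 held at most 2, the total would be at most 19 × 2 = 38 < 57, a contradiction.
So at least one holds ⌈57/19⌉ = 3.

3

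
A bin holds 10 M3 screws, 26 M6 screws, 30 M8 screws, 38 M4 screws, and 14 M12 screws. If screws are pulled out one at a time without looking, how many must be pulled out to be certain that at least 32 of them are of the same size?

112

In the worst case we take at most 31 of each size, but all 10 M3, all 26 M6, all 30 M8, and all 14 M12 (fewer than 31), giving 10 + 26 + 30 + 31 + 14 = 111.
One more screw then forces some size to 32, so 111 + 1 = 112.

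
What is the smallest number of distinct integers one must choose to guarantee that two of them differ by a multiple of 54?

Use the pigeonhole principle on residue classes: two integers differ by a multiple of 54 exactly when they share a remainder mod 54.
There are 54 residue classes mod 54, so 54 integers can all lie in distinct classes.
One more integer must repeat a residue, giving a difference divisible by 54. So n = 54 + 1 = 55.

55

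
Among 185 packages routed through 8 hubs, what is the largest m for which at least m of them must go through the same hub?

24

The 185 packages fall into 8 hubs.
If each of the 8 hubs held at most 23, the total would be at most 8 × 23 = 184 < 185, a contradiction.
So at least one holds ⌈185/8⌉ = 24.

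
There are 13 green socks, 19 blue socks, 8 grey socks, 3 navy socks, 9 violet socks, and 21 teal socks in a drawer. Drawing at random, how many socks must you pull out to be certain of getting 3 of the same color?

13

The worst case takes 2 socks of each color without reaching 3 of any: 6 × 2 = 12.
The next sock must bring some color to 3, so 12 + 1 = 13.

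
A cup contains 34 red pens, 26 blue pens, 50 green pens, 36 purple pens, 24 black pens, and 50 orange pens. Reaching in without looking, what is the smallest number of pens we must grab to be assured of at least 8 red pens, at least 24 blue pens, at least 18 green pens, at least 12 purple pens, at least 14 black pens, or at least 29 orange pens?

The worst case stops just short of every target: 7 red, 23 blue, 17 green, 11 purple, 13 black, 28 orange — 7 + 23 + 17 + 11 + 13 + 28 = 99 pens.
One more pen must push some ink color to its target, so 99 + 1 = 100.

100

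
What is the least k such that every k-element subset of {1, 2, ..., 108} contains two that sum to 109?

55

Partition {1, …, 108} into 54 pairs: {1,108}, {2,107}, …, {54,55}.
Choosing 54 integers — say the integers 1 through 54 — takes one from each pair and avoids the property.
Choosing 55 forces two into the same pair by pigeonhole, and those sum to 109. So 55.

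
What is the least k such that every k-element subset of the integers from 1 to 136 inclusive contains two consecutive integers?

69

Partition {1, …, 136} into 68 pairs: {1,2}, {3,4}, …, {135,136}.
Choosing 68 integers — say the 68 even numbers 2, 4, …, 136 — takes one from each pair and avoids the property.
Choosing 69 forces two into the same pair by pigeonhole, and those are consecutive. So 69.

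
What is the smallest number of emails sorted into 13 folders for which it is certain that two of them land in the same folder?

There are 13 folders acting as pigeonholes.
With 13 emails we could place one in each, avoiding any repeat.
One more forces some class to hold 2, so 13 + 1 = 14.

14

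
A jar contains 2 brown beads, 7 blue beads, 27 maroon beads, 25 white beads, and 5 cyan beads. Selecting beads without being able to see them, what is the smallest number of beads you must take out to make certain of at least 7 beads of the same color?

In the worst case we take at most 6 of each color, but all 2 brown and all 5 cyan (fewer than 6), giving 2 + 6 + 6 + 6 + 5 = 25.
One more bead then forces some color to 7, so 25 + 1 = 26.

26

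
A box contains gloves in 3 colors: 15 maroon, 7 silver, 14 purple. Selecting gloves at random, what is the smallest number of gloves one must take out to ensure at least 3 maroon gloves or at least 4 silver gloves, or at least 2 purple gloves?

The worst case stops just short of every target: 2 maroon, 3 silver, 1 purple — 2 + 3 + 1 = 6 gloves.
One more glove must push some color to its target, so 6 + 1 = 7.

7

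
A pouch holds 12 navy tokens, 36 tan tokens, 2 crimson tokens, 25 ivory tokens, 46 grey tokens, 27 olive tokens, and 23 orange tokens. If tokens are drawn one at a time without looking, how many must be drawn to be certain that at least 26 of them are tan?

To avoid tan tokens as long as possible, exhaust the other 6 colors first.
The worst case draws every non-tan token first: 12 + 2 + 25 + 46 + 27 + 23 = 135.
The next 26 draws are then forced to be tan, giving 135 + 26 = 161.

161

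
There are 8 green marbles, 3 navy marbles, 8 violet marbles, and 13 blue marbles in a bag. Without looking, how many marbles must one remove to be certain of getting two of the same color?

5

The worst case takes 1 marble of each color without reaching 2 of any: 4 × 1 = 4.
The next marble must bring some color to 2, so 4 + 1 = 5.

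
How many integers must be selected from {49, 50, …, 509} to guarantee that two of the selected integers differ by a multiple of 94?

95

Use the pigeonhole principle on residue classes: group the integers by remainder mod 94; there are 94 residue classes, each nonempty in this range.
Choosing one from each class (94 integers) avoids any shared remainder.
One more choice must repeat a class, so two differ by a multiple of 94. Hence 94 + 1 = 95.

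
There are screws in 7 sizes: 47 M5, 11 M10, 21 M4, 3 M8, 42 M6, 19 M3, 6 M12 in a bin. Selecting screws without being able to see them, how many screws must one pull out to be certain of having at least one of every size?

147

The hardest size to obtain is M8: we could draw every other screw first — 149 − 3 = 146 screws — without a single M8 one.
The next draw must be M8, so 146 + 1 = 147.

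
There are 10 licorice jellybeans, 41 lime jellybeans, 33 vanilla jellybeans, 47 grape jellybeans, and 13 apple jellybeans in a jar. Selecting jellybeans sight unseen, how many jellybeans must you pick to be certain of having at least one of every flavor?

135

The hardest flavor to obtain is licorice: we could draw every other jellybean first — 144 − 10 = 134 jellybeans — without a single licorice one.
The next draw must be licorice, so 134 + 1 = 135.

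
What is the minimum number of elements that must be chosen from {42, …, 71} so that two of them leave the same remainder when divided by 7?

8

Group the integers by remainder mod 7; there are 7 residue classes, each nonempty in this range.
Choosing one from each class (7 integers) avoids any shared remainder.
One more choice must repeat a class, so two differ by a multiple of 7. Hence 7 + 1 = 8.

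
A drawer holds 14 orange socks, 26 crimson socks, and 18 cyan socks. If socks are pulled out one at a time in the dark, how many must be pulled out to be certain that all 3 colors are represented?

45

The hardest color to obtain is orange: we could draw every other sock first — 58 − 14 = 44 socks — without a single orange one.
The next draw must be orange, so 44 + 1 = 45.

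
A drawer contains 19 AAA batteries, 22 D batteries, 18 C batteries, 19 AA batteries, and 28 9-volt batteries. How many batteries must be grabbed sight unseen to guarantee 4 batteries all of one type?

Treat the 5 types as pigeonholes.
The worst case takes 3 batteries of each type without reaching 4 of any: 5 × 3 = 15.
The next battery must bring some type to 4, so 15 + 1 = 16.

16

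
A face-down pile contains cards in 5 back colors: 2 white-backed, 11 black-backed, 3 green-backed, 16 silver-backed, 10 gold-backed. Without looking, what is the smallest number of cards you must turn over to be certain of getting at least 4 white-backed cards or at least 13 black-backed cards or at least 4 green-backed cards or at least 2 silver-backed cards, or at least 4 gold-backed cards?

21

The worst case stops just short of every target: all 2 white-backed, all 11 black-backed, 3 green-backed, 1 silver-backed, 3 gold-backed — 2 + 11 + 3 + 1 + 3 = 20 cards.
One more card must push some back color to its target, so 20 + 1 = 21.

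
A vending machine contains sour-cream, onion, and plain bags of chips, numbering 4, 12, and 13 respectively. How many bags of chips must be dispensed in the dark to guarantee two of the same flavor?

Treat the 3 flavors as pigeonholes.
The worst case takes 1 bag of chips of each flavor without reaching 2 of any: 3 × 1 = 3.
The next bag of chips must bring some flavor to 2, so 3 + 1 = 4.

4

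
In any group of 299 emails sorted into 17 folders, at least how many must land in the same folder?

If each of the 17 folders held at most 17, the total would be at most 17 × 17 = 289 < 299, a contradiction.
So at least one holds ⌈299/17⌉ = 18.

18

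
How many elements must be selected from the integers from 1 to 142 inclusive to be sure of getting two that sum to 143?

Partition {1, …, 142} into 71 pairs: {1,142}, {2,141}, …, {71,72}.
Choosing 71 integers — say the integers 1 through 71 — takes one from each pair and avoids the property.
Choosing 72 forces two into the same pair by pigeonhole, and those sum to 143. So 72.

72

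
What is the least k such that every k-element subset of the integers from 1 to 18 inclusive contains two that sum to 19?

Partition {1, …, 18} into 9 pairs: {1,18}, {2,17}, …, {9,10}.
Choosing 9 integers — say the integers 1 through 9 — takes one from each pair and avoids the property.
Choosing 10 forces two into the same pair by pigeonhole, and those sum to 19. So 10.

10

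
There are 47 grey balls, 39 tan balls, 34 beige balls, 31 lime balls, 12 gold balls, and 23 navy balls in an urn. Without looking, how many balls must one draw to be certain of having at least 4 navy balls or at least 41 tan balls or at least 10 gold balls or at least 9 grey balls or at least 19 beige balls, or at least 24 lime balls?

101

The worst case stops just short of every target: 8 grey, all 39 tan, 18 beige, 23 lime, 9 gold, 3 navy — 8 + 39 + 18 + 23 + 9 + 3 = 100 balls.
One more ball must push some color to its target, so 100 + 1 = 101.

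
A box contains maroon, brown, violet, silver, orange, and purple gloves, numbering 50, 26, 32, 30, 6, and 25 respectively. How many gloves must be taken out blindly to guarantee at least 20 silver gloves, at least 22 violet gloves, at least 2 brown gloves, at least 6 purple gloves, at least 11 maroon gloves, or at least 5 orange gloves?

61

The worst case stops just short of every target: 10 maroon, 1 brown, 21 violet, 19 silver, 4 orange, 5 purple — 10 + 1 + 21 + 19 + 4 + 5 = 60 gloves.
One more glove must push some color to its target, so 60 + 1 = 61.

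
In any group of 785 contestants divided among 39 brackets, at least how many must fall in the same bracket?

21

The 785 contestants fall into 39 brackets.
If each of the 39 brackets held at most 20, the total would be at most 39 × 20 = 780 < 785, a contradiction.
So at least one holds ⌈785/39⌉ = 21.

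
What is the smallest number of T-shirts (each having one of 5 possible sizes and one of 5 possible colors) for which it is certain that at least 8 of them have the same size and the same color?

There are 5 × 5 = 25 (size, color) combinations acting as pigeonholes.
With 25 × 7 = 175 T-shirts we could place exactly 7 in each, with no (size, color) pair reaching 8.
One more forces some (size, color) pair to hold 8, so 175 + 1 = 176.

176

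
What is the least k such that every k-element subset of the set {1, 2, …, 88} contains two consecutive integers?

45

Partition {1, …, 88} into 44 pairs: {1,2}, {3,4}, …, {87,88}.
Choosing 44 integers — say the 44 even numbers 2, 4, …, 88 — takes one from each pair and avoids the property.
Choosing 45 forces two into the same pair by pigeonhole, and those are consecutive. So 45.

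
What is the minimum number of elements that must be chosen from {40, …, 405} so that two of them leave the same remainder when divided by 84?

Group the integers by remainder mod 84; there are 84 residue classes, each nonempty in this range.
Choosing one from each class (84 integers) avoids any shared remainder.
One more choice must repeat a class, so two differ by a multiple of 84. Hence 84 + 1 = 85.

85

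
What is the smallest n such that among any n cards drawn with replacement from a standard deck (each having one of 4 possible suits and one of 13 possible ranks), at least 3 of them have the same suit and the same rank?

105

There are 4 × 13 = 52 (suit, rank) combinations acting as pigeonholes.
With 52 × 2 = 104 cards drawn with replacement from a standard deck we could place exactly 2 in each, with no (suit, rank) pair reaching 3.
One more forces some (suit, rank) pair to hold 3, so 104 + 1 = 105.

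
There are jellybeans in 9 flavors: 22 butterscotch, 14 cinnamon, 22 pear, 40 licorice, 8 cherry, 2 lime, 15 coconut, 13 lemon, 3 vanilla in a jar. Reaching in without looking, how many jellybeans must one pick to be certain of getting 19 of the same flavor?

110

In the worst case we take at most 18 of each flavor, but all 14 cinnamon, all 8 cherry, all 2 lime, all 15 coconut, all 13 lemon, and all 3 vanilla (fewer than 18), giving 18 + 14 + 18 + 18 + 8 + 2 + 15 + 13 + 3 = 109.
One more jellybean then forces some flavor to 19, so 109 + 1 = 110.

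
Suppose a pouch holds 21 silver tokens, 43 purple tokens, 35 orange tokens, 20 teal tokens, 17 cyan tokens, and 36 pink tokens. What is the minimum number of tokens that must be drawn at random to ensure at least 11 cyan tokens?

To avoid cyan tokens as long as possible, exhaust the other 5 colors first.
The worst case draws every non-cyan token first: 21 + 43 + 35 + 20 + 36 = 155.
The next 11 draws are then forced to be cyan, giving 155 + 11 = 166.

166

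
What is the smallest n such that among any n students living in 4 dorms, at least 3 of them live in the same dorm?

9

There are 4 dorms acting as pigeonholes.
With 4 × 2 = 8 students we could place exactly 2 in each, with no class reaching 3.
One more forces some class to hold 3, so 8 + 1 = 9.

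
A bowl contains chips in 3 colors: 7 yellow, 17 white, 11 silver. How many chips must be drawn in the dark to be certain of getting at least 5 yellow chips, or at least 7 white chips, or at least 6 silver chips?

The worst case stops just short of every target: 4 yellow, 6 white, 5 silver — 4 + 6 + 5 = 15 chips.
One more chip must push some color to its target, so 15 + 1 = 16.

16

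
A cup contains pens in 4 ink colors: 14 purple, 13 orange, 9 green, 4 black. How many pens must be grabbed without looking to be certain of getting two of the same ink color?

5

The worst case takes 1 pen of each ink color without reaching 2 of any: 4 × 1 = 4.
The next pen must bring some ink color to 2, so 4 + 1 = 5.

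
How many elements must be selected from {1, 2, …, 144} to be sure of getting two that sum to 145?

73

Partition {1, …, 144} into 72 pairs: {1,144}, {2,143}, …, {72,73}.
Choosing 72 integers — say the integers 1 through 72 — takes one from each pair and avoids the property.
Choosing 73 forces two into the same pair by pigeonhole, and those sum to 145. So 73.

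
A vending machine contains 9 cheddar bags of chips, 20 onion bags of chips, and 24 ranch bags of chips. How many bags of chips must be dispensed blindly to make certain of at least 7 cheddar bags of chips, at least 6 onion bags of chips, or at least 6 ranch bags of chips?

17

Each of the 3 flavors has its own threshold; avoid all of them simultaneously.
The worst case stops just short of every target: 6 cheddar, 5 onion, 5 ranch — 6 + 5 + 5 = 16 bags of chips.
One more bag of chips must push some flavor to its target, so 16 + 1 = 17.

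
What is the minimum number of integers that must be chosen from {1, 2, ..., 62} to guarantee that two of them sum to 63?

Partition {1, …, 62} into 31 pairs: {1,62}, {2,61}, …, {31,32}.
Choosing 31 integers — say the integers 1 through 31 — takes one from each pair and avoids the property.
Choosing 32 forces two into the same pair by pigeonhole, and those sum to 63. So 32.

32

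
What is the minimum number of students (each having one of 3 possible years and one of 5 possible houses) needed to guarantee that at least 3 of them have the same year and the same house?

There are 3 × 5 = 15 (year, house) combinations acting as pigeonholes.
With 15 × 2 = 30 students we could place exactly 2 in each, with no (year, house) pair reaching 3.
One more forces some (year, house) pair to hold 3, so 30 + 1 = 31.

31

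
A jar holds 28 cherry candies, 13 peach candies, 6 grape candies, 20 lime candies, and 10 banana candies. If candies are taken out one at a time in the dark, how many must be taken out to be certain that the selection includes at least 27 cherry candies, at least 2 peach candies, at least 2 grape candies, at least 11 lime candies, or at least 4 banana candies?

The worst case stops just short of every target: 26 cherry, 1 peach, 1 grape, 10 lime, 3 banana — 26 + 1 + 1 + 10 + 3 = 41 candies.
One more candy must push some flavor to its target, so 41 + 1 = 42.

42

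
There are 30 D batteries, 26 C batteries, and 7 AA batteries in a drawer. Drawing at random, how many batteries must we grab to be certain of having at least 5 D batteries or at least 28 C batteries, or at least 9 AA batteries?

38

Each of the 3 types has its own threshold; avoid all of them simultaneously.
The worst case stops just short of every target: 4 D, all 26 C, all 7 AA — 4 + 26 + 7 = 37 batteries.
One more battery must push some type to its target, so 37 + 1 = 38.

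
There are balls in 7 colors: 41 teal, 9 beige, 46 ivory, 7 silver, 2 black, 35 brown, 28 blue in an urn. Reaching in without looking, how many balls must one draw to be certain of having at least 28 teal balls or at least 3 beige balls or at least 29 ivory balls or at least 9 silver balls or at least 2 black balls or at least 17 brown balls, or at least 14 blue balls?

The worst case stops just short of every target: 27 teal, 2 beige, 28 ivory, all 7 silver, 1 black, 16 brown, 13 blue — 27 + 2 + 28 + 7 + 1 + 16 + 13 = 94 balls.
One more ball must push some color to its target, so 94 + 1 = 95.

95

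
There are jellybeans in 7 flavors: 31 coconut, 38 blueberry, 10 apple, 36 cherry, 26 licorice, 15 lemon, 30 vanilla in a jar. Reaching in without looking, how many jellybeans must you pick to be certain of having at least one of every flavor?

177

The hardest flavor to obtain is apple: we could draw every other jellybean first — 186 − 10 = 176 jellybeans — without a single apple one.
The next draw must be apple, so 176 + 1 = 177.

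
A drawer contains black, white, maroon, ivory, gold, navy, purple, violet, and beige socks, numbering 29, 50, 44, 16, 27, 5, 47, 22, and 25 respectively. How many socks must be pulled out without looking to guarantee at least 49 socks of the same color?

264

In the worst case we take at most 48 of each color, but all 29 black, all 44 maroon, all 16 ivory, all 27 gold, all 5 navy, all 47 purple, all 22 violet, and all 25 beige (fewer than 48), giving 29 + 48 + 44 + 16 + 27 + 5 + 47 + 22 + 25 = 263.
One more sock then forces some color to 49, so 263 + 1 = 264.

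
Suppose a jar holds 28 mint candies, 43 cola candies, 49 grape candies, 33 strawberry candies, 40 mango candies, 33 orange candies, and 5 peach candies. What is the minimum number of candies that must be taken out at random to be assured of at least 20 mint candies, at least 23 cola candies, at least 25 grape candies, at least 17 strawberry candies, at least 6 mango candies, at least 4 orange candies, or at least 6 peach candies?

95

The worst case stops just short of every target: 19 mint, 22 cola, 24 grape, 16 strawberry, 5 mango, 3 orange, 5 peach — 19 + 22 + 24 + 16 + 5 + 3 + 5 = 94 candies.
One more candy must push some flavor to its target, so 94 + 1 = 95.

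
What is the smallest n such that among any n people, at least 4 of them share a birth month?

There are 12 months of the year acting as pigeonholes.
With 12 × 3 = 36 people we could place exactly 3 in each, with no class reaching 4.
One more forces some class to hold 4, so 36 + 1 = 37.

37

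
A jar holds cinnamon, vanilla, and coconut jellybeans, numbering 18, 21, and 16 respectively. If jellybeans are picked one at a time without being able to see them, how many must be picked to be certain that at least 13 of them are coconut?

The worst case draws every non-coconut jellybean first: 18 + 21 = 39.
The next 13 draws are then forced to be coconut, giving 39 + 13 = 52.

52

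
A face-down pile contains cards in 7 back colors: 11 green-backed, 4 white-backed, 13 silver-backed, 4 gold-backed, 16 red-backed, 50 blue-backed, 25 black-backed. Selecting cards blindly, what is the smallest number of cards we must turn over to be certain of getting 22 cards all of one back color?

91

In the worst case we take at most 21 of each back color, but all 11 green-backed, all 4 white-backed, all 13 silver-backed, all 4 gold-backed, and all 16 red-backed (fewer than 21), giving 11 + 4 + 13 + 4 + 16 + 21 + 21 = 90.
One more card then forces some back color to 22, so 90 + 1 = 91.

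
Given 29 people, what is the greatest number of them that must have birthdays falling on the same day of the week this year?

If each of the 7 days of the week held at most 4, the total would be at most 7 × 4 = 28 < 29, a contradiction.
So at least one holds ⌈29/7⌉ = 5.

5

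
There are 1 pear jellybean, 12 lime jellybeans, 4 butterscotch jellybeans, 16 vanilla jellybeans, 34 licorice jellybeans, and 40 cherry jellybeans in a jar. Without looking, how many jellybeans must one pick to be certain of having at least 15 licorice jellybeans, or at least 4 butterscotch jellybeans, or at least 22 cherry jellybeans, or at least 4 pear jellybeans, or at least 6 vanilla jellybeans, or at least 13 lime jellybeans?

57

The worst case stops just short of every target: all 1 pear, 12 lime, 3 butterscotch, 5 vanilla, 14 licorice, 21 cherry — 1 + 12 + 3 + 5 + 14 + 21 = 56 jellybeans.
One more jellybean must push some flavor to its target, so 56 + 1 = 57.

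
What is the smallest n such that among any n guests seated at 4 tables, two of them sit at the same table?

There are 4 tables acting as pigeonholes.
With 4 guests we could place one in each, avoiding any repeat.
One more forces some class to hold 2, so 4 + 1 = 5.

5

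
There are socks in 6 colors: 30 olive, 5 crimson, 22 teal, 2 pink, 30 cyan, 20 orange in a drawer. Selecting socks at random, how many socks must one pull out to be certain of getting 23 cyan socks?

The worst case draws every non-cyan sock first: 30 + 5 + 22 + 2 + 20 = 79.
The next 23 draws are then forced to be cyan, giving 79 + 23 = 102.

102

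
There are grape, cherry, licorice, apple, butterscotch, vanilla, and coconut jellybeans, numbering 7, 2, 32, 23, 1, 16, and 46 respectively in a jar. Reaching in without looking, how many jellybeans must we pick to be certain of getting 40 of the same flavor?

121

Treat the 7 flavors as pigeonholes.
In the worst case we take at most 39 of each flavor, but all 7 grape, all 2 cherry, all 32 licorice, all 23 apple, all 1 butterscotch, and all 16 vanilla (fewer than 39), giving 7 + 2 + 32 + 23 + 1 + 16 + 39 = 120.
One more jellybean then forces some flavor to 40, so 120 + 1 = 121.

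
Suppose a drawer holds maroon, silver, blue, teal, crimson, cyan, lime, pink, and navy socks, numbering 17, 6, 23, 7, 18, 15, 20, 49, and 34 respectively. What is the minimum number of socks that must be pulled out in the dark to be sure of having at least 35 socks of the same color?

175

In the worst case we take at most 34 of each color, but all 17 maroon, all 6 silver, all 23 blue, all 7 teal, all 18 crimson, all 15 cyan, and all 20 lime (fewer than 34), giving 17 + 6 + 23 + 7 + 18 + 15 + 20 + 34 + 34 = 174.
One more sock then forces some color to 35, so 174 + 1 = 175.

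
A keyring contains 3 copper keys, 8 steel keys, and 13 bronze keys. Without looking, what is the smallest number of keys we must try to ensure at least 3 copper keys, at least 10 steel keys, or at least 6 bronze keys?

16

The worst case stops just short of every target: 2 copper, all 8 steel, 5 bronze — 2 + 8 + 5 = 15 keys.
One more key must push some type to its target, so 15 + 1 = 16.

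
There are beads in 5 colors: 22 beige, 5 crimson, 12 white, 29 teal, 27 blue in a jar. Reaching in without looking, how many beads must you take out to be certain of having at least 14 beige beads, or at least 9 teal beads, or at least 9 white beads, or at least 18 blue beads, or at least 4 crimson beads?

The worst case stops just short of every target: 13 beige, 3 crimson, 8 white, 8 teal, 17 blue — 13 + 3 + 8 + 8 + 17 = 49 beads.
One more bead must push some color to its target, so 49 + 1 = 50.

50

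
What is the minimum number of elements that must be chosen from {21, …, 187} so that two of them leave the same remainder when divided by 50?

Group the integers by remainder mod 50; there are 50 residue classes, each nonempty in this range.
Choosing one from each class (50 integers) avoids any shared remainder.
One more choice must repeat a class, so two differ by a multiple of 50. Hence 50 + 1 = 51.

51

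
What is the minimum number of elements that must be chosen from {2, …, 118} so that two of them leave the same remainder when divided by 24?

25

Group the integers by remainder mod 24; there are 24 residue classes, each nonempty in this range.
Choosing one from each class (24 integers) avoids any shared remainder.
One more choice must repeat a class, so two differ by a multiple of 24. Hence 24 + 1 = 25.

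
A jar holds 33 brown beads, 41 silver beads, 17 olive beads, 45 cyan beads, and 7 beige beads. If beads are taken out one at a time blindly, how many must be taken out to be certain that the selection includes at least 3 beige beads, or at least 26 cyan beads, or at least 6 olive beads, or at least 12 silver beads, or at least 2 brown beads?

The worst case stops just short of every target: 1 brown, 11 silver, 5 olive, 25 cyan, 2 beige — 1 + 11 + 5 + 25 + 2 = 44 beads.
One more bead must push some color to its target, so 44 + 1 = 45.

45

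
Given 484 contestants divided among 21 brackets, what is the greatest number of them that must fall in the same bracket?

If each of the 21 brackets held at most 23, the total would be at most 21 × 23 = 483 < 484, a contradiction.
So at least one holds ⌈484/21⌉ = 24.

24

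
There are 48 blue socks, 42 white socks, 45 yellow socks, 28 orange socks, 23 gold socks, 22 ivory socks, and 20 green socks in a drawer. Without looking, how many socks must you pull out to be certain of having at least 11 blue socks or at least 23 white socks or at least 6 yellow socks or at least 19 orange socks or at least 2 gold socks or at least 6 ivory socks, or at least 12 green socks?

The worst case stops just short of every target: 10 blue, 22 white, 5 yellow, 18 orange, 1 gold, 5 ivory, 11 green — 10 + 22 + 5 + 18 + 1 + 5 + 11 = 72 socks.
One more sock must push some color to its target, so 72 + 1 = 73.

73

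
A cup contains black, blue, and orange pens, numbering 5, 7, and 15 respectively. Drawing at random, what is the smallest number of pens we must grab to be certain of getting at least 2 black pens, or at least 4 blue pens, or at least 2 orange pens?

The worst case stops just short of every target: 1 black, 3 blue, 1 orange — 1 + 3 + 1 = 5 pens.
One more pen must push some ink color to its target, so 5 + 1 = 6.

6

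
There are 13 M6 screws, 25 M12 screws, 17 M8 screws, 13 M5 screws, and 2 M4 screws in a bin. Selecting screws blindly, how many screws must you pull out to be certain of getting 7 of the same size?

27

In the worst case we take at most 6 of each size, but all 2 M4 (fewer than 6), giving 6 + 6 + 6 + 6 + 2 = 26.
One more screw then forces some size to 7, so 26 + 1 = 27.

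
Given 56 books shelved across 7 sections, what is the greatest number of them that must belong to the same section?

8

The 56 books fall into 7 sections.
If each of the 7 sections held at most 7, the total would be at most 7 × 7 = 49 < 56, a contradiction.
So at least one holds ⌈56/7⌉ = 8.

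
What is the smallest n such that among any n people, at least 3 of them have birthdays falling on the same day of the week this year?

There are 7 days of the week acting as pigeonholes.
With 7 × 2 = 14 people we could place exactly 2 in each, with no class reaching 3.
One more forces some class to hold 3, so 14 + 1 = 15.

15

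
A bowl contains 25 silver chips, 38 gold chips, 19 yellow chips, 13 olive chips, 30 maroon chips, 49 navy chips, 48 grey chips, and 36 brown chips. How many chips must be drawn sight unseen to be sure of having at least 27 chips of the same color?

188

Treat the 8 colors as pigeonholes.
In the worst case we take at most 26 of each color, but all 25 silver, all 19 yellow, and all 13 olive (fewer than 26), giving 25 + 26 + 19 + 13 + 26 + 26 + 26 + 26 = 187.
One more chip then forces some color to 27, so 187 + 1 = 188.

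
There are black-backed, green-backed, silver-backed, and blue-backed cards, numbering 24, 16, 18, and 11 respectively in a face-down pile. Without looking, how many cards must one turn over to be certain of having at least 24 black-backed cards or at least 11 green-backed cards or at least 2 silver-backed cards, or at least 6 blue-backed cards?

Each of the 4 back colors has its own threshold; avoid all of them simultaneously.
The worst case stops just short of every target: 23 black-backed, 10 green-backed, 1 silver-backed, 5 blue-backed — 23 + 10 + 1 + 5 = 39 cards.
One more card must push some back color to its target, so 39 + 1 = 40.

40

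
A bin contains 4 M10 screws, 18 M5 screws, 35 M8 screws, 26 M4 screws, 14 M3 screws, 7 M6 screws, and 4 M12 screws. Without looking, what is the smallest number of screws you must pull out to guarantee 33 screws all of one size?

106

In the worst case we take at most 32 of each size, but all 4 M10, all 18 M5, all 26 M4, all 14 M3, all 7 M6, and all 4 M12 (fewer than 32), giving 4 + 18 + 32 + 26 + 14 + 7 + 4 = 105.
One more screw then forces some size to 33, so 105 + 1 = 106.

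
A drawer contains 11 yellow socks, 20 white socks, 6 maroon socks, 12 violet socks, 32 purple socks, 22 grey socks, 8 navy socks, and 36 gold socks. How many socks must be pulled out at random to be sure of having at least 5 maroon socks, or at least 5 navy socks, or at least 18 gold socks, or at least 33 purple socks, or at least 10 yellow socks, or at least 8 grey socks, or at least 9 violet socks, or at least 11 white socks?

92

Each of the 8 colors has its own threshold; avoid all of them simultaneously.
The worst case stops just short of every target: 9 yellow, 10 white, 4 maroon, 8 violet, 32 purple, 7 grey, 4 navy, 17 gold — 9 + 10 + 4 + 8 + 32 + 7 + 4 + 17 = 91 socks.
One more sock must push some color to its target, so 91 + 1 = 92.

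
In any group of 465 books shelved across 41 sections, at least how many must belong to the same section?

12

The 465 books fall into 41 sections.
If each of the 41 sections held at most 11, the total would be at most 41 × 11 = 451 < 465, a contradiction.
So at least one holds ⌈465/41⌉ = 12.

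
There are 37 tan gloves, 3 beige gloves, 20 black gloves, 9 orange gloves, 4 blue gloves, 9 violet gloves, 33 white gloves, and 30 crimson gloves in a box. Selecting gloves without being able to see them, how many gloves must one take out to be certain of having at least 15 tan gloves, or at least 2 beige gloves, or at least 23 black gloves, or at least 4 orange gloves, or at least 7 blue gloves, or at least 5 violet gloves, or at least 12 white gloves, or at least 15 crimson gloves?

72

The worst case stops just short of every target: 14 tan, 1 beige, all 20 black, 3 orange, all 4 blue, 4 violet, 11 white, 14 crimson — 14 + 1 + 20 + 3 + 4 + 4 + 11 + 14 = 71 gloves.
One more glove must push some color to its target, so 71 + 1 = 72.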